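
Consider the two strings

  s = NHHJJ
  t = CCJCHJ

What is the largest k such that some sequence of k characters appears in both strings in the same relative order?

2

Match H [3,5]; then J [5,6] — 2 characters in the same relative order in both. dp[5][6] = 2 confirms this is the maximum.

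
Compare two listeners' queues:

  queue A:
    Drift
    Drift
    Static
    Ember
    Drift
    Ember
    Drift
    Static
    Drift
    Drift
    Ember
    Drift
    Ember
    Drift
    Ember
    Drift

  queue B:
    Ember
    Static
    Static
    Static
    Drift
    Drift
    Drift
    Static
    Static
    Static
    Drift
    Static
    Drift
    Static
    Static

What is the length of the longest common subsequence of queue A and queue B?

7

Taking Static (queue A #3, queue B #3), Static (queue A #8, queue B #4), Drift (queue A #9, queue B #5), Drift (queue A #10, queue B #6), Drift (queue A #12, queue B #7), Drift (queue A #14, queue B #11), Drift (queue A #16, queue B #13) gives a common subsequence of length 7. Since dp[16][15] = 7, nothing longer is possible.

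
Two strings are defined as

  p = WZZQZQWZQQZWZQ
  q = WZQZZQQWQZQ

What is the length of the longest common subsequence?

10

Match W [1,1], Z [3,2], Q [4,3], Z [5,4], Z [8,5], Q [9,6], Q [10,7], W [12,8], Z [13,10], Q [14,11] — 10 characters in the same relative order in both. The LCS DP gives dp[14][11] = 10, so this is optimal.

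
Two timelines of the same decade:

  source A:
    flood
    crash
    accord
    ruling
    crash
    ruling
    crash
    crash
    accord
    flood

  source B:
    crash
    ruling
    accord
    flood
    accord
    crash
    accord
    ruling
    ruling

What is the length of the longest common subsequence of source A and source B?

One common subsequence of length 5: flood [1,4]; then crash [2,6]; then accord [3,7]; then ruling [4,8]; then ruling [6,9]. dp[10][9] = 5 confirms this is the maximum.

5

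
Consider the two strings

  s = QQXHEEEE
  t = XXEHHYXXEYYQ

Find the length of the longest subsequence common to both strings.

3

Pick X [3,2] → H [4,5] → E [5,9]; all 3 characters appear in both, in order. Since dp[8][12] = 3, nothing longer is possible.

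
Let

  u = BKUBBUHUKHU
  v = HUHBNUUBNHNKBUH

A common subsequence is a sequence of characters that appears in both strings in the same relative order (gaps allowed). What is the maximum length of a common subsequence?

6

Pick B at u[1]=v[4], then U at u[3]=v[7], then B at u[4]=v[8], then B at u[5]=v[13], then U at u[8]=v[14], then H at u[10]=v[15]; all 6 characters appear in both, in order, and the DP table's final entry dp[11][15] is also 6, so no common subsequence is longer.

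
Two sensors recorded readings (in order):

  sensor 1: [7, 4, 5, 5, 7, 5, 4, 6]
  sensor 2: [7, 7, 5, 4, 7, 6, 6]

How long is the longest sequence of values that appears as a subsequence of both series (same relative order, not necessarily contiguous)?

5

One common subsequence of length 5: 7 at sensor 1[1]=sensor 2[1]; then 7 at sensor 1[5]=sensor 2[2]; then 5 at sensor 1[6]=sensor 2[3]; then 4 at sensor 1[7]=sensor 2[4]; then 6 at sensor 1[8]=sensor 2[7], and the DP table's final entry dp[8][7] is also 5, so no common subsequence is longer.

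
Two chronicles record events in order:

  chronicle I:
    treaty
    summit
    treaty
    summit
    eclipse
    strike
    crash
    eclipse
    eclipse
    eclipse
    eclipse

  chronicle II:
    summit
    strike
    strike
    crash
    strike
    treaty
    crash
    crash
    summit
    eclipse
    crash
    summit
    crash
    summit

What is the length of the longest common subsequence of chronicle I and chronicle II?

5

Taking summit (chronicle I #2, chronicle II #1), then treaty (chronicle I #3, chronicle II #6), then summit (chronicle I #4, chronicle II #9), then eclipse (chronicle I #5, chronicle II #10), then crash (chronicle I #7, chronicle II #13) gives a common subsequence of length 5. dp[11][14] = 5 confirms this is the maximum.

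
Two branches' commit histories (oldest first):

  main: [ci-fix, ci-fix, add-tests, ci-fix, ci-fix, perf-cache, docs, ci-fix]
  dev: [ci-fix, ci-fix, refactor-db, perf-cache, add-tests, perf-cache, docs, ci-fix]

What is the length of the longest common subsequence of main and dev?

Pick ci-fix (main #1, dev #1), then ci-fix (main #2, dev #2), then add-tests (main #3, dev #5), then perf-cache (main #6, dev #6), then docs (main #7, dev #7), then ci-fix (main #8, dev #8); all 6 commits appear in both, in order. dp[8][8] = 6 confirms this is the maximum.

6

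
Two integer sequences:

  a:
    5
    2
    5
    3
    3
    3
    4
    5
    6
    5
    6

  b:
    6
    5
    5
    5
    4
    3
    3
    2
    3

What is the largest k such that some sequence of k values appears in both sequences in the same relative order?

5

Pick 5 (a #1, b #3), 5 (a #3, b #4), 3 (a #4, b #6), 3 (a #5, b #7), 3 (a #6, b #9); all 5 values appear in both, in order. Since dp[11][9] = 5, nothing longer is possible.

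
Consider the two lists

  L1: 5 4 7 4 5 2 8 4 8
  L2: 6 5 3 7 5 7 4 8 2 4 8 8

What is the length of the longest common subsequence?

Let dp[i][j] be the LCS length of the first i values of L1 and the first j values of L2. dp[i][j] = dp[i-1][j-1]+1 when the i-th and j-th values match, else max(dp[i-1][j], dp[i][j-1]).
    ·  6  5  3  7  5  7  4  8  2  4  8  8
 ·  0  0  0  0  0  0  0  0  0  0  0  0  0
 5  0  0  1  1  1  1  1  1  1  1  1  1  1
 4  0  0  1  1  1  1  1  2  2  2  2  2  2
 7  0  0  1  1  2  2  2  2  2  2  2  2  2
 4  0  0  1  1  2  2  2  3  3  3  3  3  3
 5  0  0  1  1  2  3  3  3  3  3  3  3  3
 2  0  0  1  1  2  3  3  3  3  4  4  4  4
 8  0  0  1  1  2  3  3  3  4  4  4  5  5
 4  0  0  1  1  2  3  3  4  4  4  5  5  5
 8  0  0  1  1  2  3  3  4  5  5  5  6  6
dp[9][12] = 6. One LCS (by backtracking along matches): 5, 7, 4, 2, 8, 8.

6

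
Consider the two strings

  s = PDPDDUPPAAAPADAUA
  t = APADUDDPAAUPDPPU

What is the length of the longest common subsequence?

10

One common subsequence of length 10: P (s #1, t #2) → D (s #2, t #4) → D (s #4, t #6) → D (s #5, t #7) → P (s #8, t #8) → A (s #9, t #9) → A (s #10, t #10) → P (s #12, t #12) → D (s #14, t #13) → U (s #16, t #16). Since dp[17][16] = 10, nothing longer is possible.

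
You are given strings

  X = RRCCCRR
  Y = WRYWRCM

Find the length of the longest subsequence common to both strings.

Taking R [1,2], R [2,5], C [3,6] gives a common subsequence of length 3, and the DP table's final entry dp[7][7] is also 3, so no common subsequence is longer.

3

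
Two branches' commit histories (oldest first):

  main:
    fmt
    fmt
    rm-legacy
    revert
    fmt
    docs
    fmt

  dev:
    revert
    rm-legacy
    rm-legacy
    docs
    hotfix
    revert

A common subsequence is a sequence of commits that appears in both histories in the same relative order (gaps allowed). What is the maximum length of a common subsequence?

2

Match rm-legacy (main #3, dev #3) → revert (main #4, dev #6) — 2 commits in the same relative order in both. Since dp[7][6] = 2, nothing longer is possible.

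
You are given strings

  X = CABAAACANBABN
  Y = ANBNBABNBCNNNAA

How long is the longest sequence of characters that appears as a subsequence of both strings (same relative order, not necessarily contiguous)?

7

One common subsequence of length 7: A at X[2]=Y[1] → B at X[3]=Y[3] → N at X[9]=Y[4] → B at X[10]=Y[5] → A at X[11]=Y[6] → B at X[12]=Y[9] → N at X[13]=Y[13]. dp[13][15] = 7 confirms this is the maximum.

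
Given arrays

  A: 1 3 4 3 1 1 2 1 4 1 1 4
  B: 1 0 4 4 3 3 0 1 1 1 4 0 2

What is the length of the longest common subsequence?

Match 1 at A[1]=B[1] → 3 at A[2]=B[5] → 3 at A[4]=B[6] → 1 at A[5]=B[8] → 1 at A[6]=B[9] → 1 at A[8]=B[10] → 4 at A[9]=B[11] — 7 values in the same relative order in both. Since dp[12][13] = 7, nothing longer is possible.

7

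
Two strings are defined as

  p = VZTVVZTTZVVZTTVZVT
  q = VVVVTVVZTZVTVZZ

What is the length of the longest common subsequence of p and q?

11

One common subsequence of length 11: V at p[1]=q[4]; then T at p[3]=q[5]; then V at p[4]=q[6]; then V at p[5]=q[7]; then Z at p[6]=q[8]; then T at p[8]=q[9]; then Z at p[9]=q[10]; then V at p[10]=q[11]; then V at p[11]=q[13]; then Z at p[12]=q[14]; then Z at p[16]=q[15]. The LCS DP gives dp[18][15] = 11, so this is optimal.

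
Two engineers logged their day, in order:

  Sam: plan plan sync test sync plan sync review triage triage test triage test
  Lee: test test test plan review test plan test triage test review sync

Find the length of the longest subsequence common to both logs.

6

Taking plan at Sam[1]=Lee[4], then test at Sam[4]=Lee[6], then plan at Sam[6]=Lee[7], then test at Sam[11]=Lee[8], then triage at Sam[12]=Lee[9], then test at Sam[13]=Lee[10] gives a common subsequence of length 6. dp[13][12] = 6 confirms this is the maximum.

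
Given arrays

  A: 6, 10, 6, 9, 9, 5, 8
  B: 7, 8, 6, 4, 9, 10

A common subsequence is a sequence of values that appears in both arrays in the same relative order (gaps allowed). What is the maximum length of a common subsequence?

Let dp[i][j] be the LCS length of the first i values of A and the first j values of B. dp[i][j] = dp[i-1][j-1]+1 when the i-th and j-th values match, else max(dp[i-1][j], dp[i][j-1]).
    ·  7  8  6  4  9 10
 ·  0  0  0  0  0  0  0
 6  0  0  0  1  1  1  1
10  0  0  0  1  1  1  2
 6  0  0  0  1  1  1  2
 9  0  0  0  1  1  2  2
 9  0  0  0  1  1  2  2
 5  0  0  0  1  1  2  2
 8  0  0  1  1  1  2  2
dp[7][6] = 2. One LCS (by backtracking along matches): 6, 10.

2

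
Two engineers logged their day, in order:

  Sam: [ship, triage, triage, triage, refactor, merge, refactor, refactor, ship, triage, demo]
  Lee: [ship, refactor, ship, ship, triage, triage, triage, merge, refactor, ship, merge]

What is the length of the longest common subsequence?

Pick ship at Sam[1]=Lee[4], then triage at Sam[2]=Lee[5], then triage at Sam[3]=Lee[6], then triage at Sam[4]=Lee[7], then merge at Sam[6]=Lee[8], then refactor at Sam[8]=Lee[9], then ship at Sam[9]=Lee[10]; all 7 tasks appear in both, in order. dp[11][11] = 7 confirms this is the maximum.

7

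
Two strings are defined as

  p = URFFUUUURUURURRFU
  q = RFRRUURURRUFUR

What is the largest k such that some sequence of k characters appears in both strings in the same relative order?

11

Taking R [2,1], F [3,2], R [9,4], U [10,5], U [11,6], R [12,7], U [13,8], R [14,9], R [15,10], F [16,12], U [17,13] gives a common subsequence of length 11. dp[17][14] = 11 confirms this is the maximum.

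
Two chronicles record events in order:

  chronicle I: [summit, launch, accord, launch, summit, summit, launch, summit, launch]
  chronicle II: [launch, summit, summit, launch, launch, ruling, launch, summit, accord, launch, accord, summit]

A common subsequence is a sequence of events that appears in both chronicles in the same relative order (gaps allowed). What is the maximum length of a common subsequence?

One common subsequence of length 6: summit at chronicle I[1]=chronicle II[3], launch at chronicle I[2]=chronicle II[5], launch at chronicle I[4]=chronicle II[7], summit at chronicle I[5]=chronicle II[8], launch at chronicle I[7]=chronicle II[10], summit at chronicle I[8]=chronicle II[12], and the DP table's final entry dp[9][12] is also 6, so no common subsequence is longer.

6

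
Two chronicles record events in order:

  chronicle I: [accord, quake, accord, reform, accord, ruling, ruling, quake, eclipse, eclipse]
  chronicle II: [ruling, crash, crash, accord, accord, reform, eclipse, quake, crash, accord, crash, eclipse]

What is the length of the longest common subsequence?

5

One common subsequence of length 5: accord [1,4], then accord [3,5], then reform [4,6], then accord [5,10], then eclipse [10,12]. Since dp[10][12] = 5, nothing longer is possible.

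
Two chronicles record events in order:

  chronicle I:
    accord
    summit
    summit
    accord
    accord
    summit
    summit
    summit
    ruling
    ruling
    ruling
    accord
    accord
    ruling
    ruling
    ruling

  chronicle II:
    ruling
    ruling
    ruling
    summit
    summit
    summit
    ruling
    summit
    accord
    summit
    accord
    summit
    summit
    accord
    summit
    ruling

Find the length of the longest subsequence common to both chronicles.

Pick summit (chronicle I #2, chronicle II #6), then summit (chronicle I #3, chronicle II #8), then accord (chronicle I #4, chronicle II #9), then accord (chronicle I #5, chronicle II #11), then summit (chronicle I #6, chronicle II #12), then summit (chronicle I #7, chronicle II #13), then summit (chronicle I #8, chronicle II #15), then ruling (chronicle I #16, chronicle II #16); all 8 events appear in both, in order. Since dp[16][16] = 8, nothing longer is possible.

8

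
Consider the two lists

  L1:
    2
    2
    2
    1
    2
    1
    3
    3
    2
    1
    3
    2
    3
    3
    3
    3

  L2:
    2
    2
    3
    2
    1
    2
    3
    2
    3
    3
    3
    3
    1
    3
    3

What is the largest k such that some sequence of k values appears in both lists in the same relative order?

Taking 2 (L1 #1, L2 #1) → 2 (L1 #2, L2 #2) → 2 (L1 #3, L2 #4) → 1 (L1 #4, L2 #5) → 2 (L1 #5, L2 #6) → 3 (L1 #7, L2 #7) → 3 (L1 #8, L2 #9) → 3 (L1 #11, L2 #10) → 3 (L1 #13, L2 #11) → 3 (L1 #14, L2 #12) → 3 (L1 #15, L2 #14) → 3 (L1 #16, L2 #15) gives a common subsequence of length 12. The LCS DP gives dp[16][15] = 12, so this is optimal.

12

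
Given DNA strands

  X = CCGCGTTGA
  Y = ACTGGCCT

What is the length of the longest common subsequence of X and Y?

4

Taking C [1,2], then C [2,6], then C [4,7], then T [7,8] gives a common subsequence of length 4. dp[9][8] = 4 confirms this is the maximum.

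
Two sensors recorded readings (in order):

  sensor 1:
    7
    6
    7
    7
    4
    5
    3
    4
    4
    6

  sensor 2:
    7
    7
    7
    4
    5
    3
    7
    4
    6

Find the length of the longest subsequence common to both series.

One common subsequence of length 8: 7 (sensor 1 #1, sensor 2 #1) → 7 (sensor 1 #3, sensor 2 #2) → 7 (sensor 1 #4, sensor 2 #3) → 4 (sensor 1 #5, sensor 2 #4) → 5 (sensor 1 #6, sensor 2 #5) → 3 (sensor 1 #7, sensor 2 #6) → 4 (sensor 1 #9, sensor 2 #8) → 6 (sensor 1 #10, sensor 2 #9), and the DP table's final entry dp[10][9] is also 8, so no common subsequence is longer.

8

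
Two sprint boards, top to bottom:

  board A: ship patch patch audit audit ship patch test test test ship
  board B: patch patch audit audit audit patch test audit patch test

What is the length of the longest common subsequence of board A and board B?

7

Pick patch [2,1] → patch [3,2] → audit [4,4] → audit [5,5] → patch [7,6] → test [8,7] → test [10,10]; all 7 tasks appear in both, in order. Since dp[11][10] = 7, nothing longer is possible.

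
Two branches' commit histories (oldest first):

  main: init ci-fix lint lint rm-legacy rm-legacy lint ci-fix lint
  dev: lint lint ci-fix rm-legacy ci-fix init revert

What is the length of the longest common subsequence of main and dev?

Taking lint at main[3]=dev[1]; then lint at main[4]=dev[2]; then rm-legacy at main[6]=dev[4]; then ci-fix at main[8]=dev[5] gives a common subsequence of length 4. dp[9][7] = 4 confirms this is the maximum.

4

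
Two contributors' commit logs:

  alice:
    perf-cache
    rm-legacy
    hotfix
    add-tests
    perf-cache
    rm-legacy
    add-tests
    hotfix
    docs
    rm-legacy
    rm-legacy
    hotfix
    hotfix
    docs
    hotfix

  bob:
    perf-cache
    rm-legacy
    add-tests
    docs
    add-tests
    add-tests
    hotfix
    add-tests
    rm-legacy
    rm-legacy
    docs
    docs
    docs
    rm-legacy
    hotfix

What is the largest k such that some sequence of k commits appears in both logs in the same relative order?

9

Taking perf-cache at alice[1]=bob[1] → rm-legacy at alice[2]=bob[2] → add-tests at alice[4]=bob[5] → add-tests at alice[7]=bob[6] → hotfix at alice[8]=bob[7] → rm-legacy at alice[10]=bob[9] → rm-legacy at alice[11]=bob[10] → docs at alice[14]=bob[13] → hotfix at alice[15]=bob[15] gives a common subsequence of length 9, and the DP table's final entry dp[15][15] is also 9, so no common subsequence is longer.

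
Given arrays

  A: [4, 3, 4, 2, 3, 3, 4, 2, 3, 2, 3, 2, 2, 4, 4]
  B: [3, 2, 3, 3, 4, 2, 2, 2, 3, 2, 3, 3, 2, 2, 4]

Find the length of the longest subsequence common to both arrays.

Match 3 at A[2]=B[1]; then 2 at A[4]=B[2]; then 3 at A[5]=B[3]; then 3 at A[6]=B[4]; then 4 at A[7]=B[5]; then 2 at A[8]=B[8]; then 3 at A[9]=B[9]; then 2 at A[10]=B[10]; then 3 at A[11]=B[12]; then 2 at A[12]=B[13]; then 2 at A[13]=B[14]; then 4 at A[15]=B[15] — 12 values in the same relative order in both. Since dp[15][15] = 12, nothing longer is possible.

12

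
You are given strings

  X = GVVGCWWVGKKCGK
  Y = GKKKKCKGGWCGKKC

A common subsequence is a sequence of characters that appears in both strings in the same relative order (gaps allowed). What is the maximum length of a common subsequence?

7

Pick G [1,8], then G [4,9], then C [5,11], then G [9,12], then K [10,13], then K [11,14], then C [12,15]; all 7 characters appear in both, in order. Since dp[14][15] = 7, nothing longer is possible.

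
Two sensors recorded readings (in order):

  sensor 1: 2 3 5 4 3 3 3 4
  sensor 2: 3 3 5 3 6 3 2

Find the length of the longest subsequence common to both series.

4

Taking 3 [2,2]; then 5 [3,3]; then 3 [5,4]; then 3 [6,6] gives a common subsequence of length 4. The LCS DP gives dp[8][7] = 4, so this is optimal.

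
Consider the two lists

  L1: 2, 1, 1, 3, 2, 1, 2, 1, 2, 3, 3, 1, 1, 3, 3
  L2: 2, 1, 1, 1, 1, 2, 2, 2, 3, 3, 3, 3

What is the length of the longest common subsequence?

Taking 2 at L1[1]=L2[1] → 1 at L1[2]=L2[4] → 1 at L1[3]=L2[5] → 2 at L1[5]=L2[6] → 2 at L1[7]=L2[7] → 2 at L1[9]=L2[8] → 3 at L1[10]=L2[9] → 3 at L1[11]=L2[10] → 3 at L1[14]=L2[11] → 3 at L1[15]=L2[12] gives a common subsequence of length 10. Since dp[15][12] = 10, nothing longer is possible.

10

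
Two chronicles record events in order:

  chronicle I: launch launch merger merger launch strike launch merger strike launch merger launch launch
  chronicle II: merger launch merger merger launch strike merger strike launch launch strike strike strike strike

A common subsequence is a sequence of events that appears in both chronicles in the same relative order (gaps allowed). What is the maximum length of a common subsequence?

9

One common subsequence of length 9: launch (chronicle I #2, chronicle II #2), then merger (chronicle I #3, chronicle II #3), then merger (chronicle I #4, chronicle II #4), then launch (chronicle I #5, chronicle II #5), then strike (chronicle I #6, chronicle II #6), then merger (chronicle I #8, chronicle II #7), then strike (chronicle I #9, chronicle II #8), then launch (chronicle I #10, chronicle II #9), then launch (chronicle I #12, chronicle II #10). Since dp[13][14] = 9, nothing longer is possible.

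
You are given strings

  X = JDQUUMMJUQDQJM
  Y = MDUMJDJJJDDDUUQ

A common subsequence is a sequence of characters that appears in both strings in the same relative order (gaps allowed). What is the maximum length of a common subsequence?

6

One common subsequence of length 6: D [2,2] → U [5,3] → M [6,4] → J [8,9] → U [9,14] → Q [12,15]. The LCS DP gives dp[14][15] = 6, so this is optimal.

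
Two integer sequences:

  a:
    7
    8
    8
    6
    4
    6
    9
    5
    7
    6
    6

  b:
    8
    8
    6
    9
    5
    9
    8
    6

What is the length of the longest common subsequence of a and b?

Let dp[i][j] be the LCS length of the first i values of a and the first j values of b. dp[i][j] = dp[i-1][j-1]+1 when the i-th and j-th values match, else max(dp[i-1][j], dp[i][j-1]).
    ·  8  8  6  9  5  9  8  6
 ·  0  0  0  0  0  0  0  0  0
 7  0  0  0  0  0  0  0  0  0
 8  0  1  1  1  1  1  1  1  1
 8  0  1  2  2  2  2  2  2  2
 6  0  1  2  3  3  3  3  3  3
 4  0  1  2  3  3  3  3  3  3
 6  0  1  2  3  3  3  3  3  4
 9  0  1  2  3  4  4  4  4  4
 5  0  1  2  3  4  5  5  5  5
 7  0  1  2  3  4  5  5  5  5
 6  0  1  2  3  4  5  5  5  6
 6  0  1  2  3  4  5  5  5  6
dp[11][8] = 6. One LCS (by backtracking along matches): 8, 8, 6, 9, 5, 6.

6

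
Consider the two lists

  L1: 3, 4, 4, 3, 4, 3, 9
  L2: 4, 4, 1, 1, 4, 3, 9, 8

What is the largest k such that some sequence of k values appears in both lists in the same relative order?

Let dp[i][j] be the LCS length of the first i values of L1 and the first j values of L2. dp[i][j] = dp[i-1][j-1]+1 when the i-th and j-th values match, else max(dp[i-1][j], dp[i][j-1]).
    ·  4  4  1  1  4  3  9  8
 ·  0  0  0  0  0  0  0  0  0
 3  0  0  0  0  0  0  1  1  1
 4  0  1  1  1  1  1  1  1  1
 4  0  1  2  2  2  2  2  2  2
 3  0  1  2  2  2  2  3  3  3
 4  0  1  2  2  2  3  3  3  3
 3  0  1  2  2  2  3  4  4  4
 9  0  1  2  2  2  3  4  5  5
dp[7][8] = 5. One LCS (by backtracking along matches): 4, 4, 4, 3, 9.

5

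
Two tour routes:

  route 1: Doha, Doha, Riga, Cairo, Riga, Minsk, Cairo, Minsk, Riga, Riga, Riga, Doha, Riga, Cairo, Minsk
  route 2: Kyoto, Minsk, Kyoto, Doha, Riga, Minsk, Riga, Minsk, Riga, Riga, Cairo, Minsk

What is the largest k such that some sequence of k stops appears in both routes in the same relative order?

8

Taking Doha [2,4] → Riga [3,5] → Riga [5,7] → Minsk [8,8] → Riga [11,9] → Riga [13,10] → Cairo [14,11] → Minsk [15,12] gives a common subsequence of length 8. The LCS DP gives dp[15][12] = 8, so this is optimal.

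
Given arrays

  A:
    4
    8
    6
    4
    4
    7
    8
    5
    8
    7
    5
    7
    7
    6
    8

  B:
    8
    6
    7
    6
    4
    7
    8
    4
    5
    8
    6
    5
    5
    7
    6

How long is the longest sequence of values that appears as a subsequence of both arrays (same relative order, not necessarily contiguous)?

10

Match 8 at A[2]=B[1]; then 6 at A[3]=B[4]; then 4 at A[5]=B[5]; then 7 at A[6]=B[6]; then 8 at A[7]=B[7]; then 5 at A[8]=B[9]; then 8 at A[9]=B[10]; then 5 at A[11]=B[13]; then 7 at A[13]=B[14]; then 6 at A[14]=B[15] — 10 values in the same relative order in both. dp[15][15] = 10 confirms this is the maximum.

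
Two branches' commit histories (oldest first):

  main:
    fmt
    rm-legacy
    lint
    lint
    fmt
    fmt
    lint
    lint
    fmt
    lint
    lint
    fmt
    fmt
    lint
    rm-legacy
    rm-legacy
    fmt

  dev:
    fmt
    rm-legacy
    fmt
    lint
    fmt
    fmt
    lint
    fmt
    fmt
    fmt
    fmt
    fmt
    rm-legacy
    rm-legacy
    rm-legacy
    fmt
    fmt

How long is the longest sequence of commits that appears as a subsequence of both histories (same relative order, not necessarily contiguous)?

Taking fmt [1,1]; then rm-legacy [2,2]; then lint [3,4]; then lint [4,7]; then fmt [5,8]; then fmt [6,9]; then fmt [9,10]; then fmt [12,11]; then fmt [13,12]; then rm-legacy [15,14]; then rm-legacy [16,15]; then fmt [17,17] gives a common subsequence of length 12. Since dp[17][17] = 12, nothing longer is possible.

12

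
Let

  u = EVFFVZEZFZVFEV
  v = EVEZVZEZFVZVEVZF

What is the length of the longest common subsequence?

One common subsequence of length 11: E [1,1]; then V [2,2]; then V [5,5]; then Z [6,6]; then E [7,7]; then Z [8,8]; then F [9,9]; then Z [10,11]; then V [11,12]; then E [13,13]; then V [14,14], and the DP table's final entry dp[14][16] is also 11, so no common subsequence is longer.

11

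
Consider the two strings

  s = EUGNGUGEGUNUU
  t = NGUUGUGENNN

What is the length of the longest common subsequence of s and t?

6

Taking U at s[2]=t[4], then G at s[5]=t[5], then U at s[6]=t[6], then G at s[7]=t[7], then E at s[8]=t[8], then N at s[11]=t[11] gives a common subsequence of length 6. dp[13][11] = 6 confirms this is the maximum.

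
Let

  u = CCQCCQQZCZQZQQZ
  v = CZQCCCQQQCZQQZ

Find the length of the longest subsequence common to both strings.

11

Pick C (u #1, v #1), then C (u #2, v #4), then C (u #4, v #5), then C (u #5, v #6), then Q (u #6, v #8), then Q (u #7, v #9), then C (u #9, v #10), then Z (u #12, v #11), then Q (u #13, v #12), then Q (u #14, v #13), then Z (u #15, v #14); all 11 characters appear in both, in order, and the DP table's final entry dp[15][14] is also 11, so no common subsequence is longer.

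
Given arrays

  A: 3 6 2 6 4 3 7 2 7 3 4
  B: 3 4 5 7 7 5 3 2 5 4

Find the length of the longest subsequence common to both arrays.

6

Let dp[i][j] be the LCS length of the first i values of A and the first j values of B. dp[i][j] = dp[i-1][j-1]+1 when the i-th and j-th values match, else max(dp[i-1][j], dp[i][j-1]).
    ·  3  4  5  7  7  5  3  2  5  4
 ·  0  0  0  0  0  0  0  0  0  0  0
 3  0  1  1  1  1  1  1  1  1  1  1
 6  0  1  1  1  1  1  1  1  1  1  1
 2  0  1  1  1  1  1  1  1  2  2  2
 6  0  1  1  1  1  1  1  1  2  2  2
 4  0  1  2  2  2  2  2  2  2  2  3
 3  0  1  2  2  2  2  2  3  3  3  3
 7  0  1  2  2  3  3  3  3  3  3  3
 2  0  1  2  2  3  3  3  3  4  4  4
 7  0  1  2  2  3  4  4  4  4  4  4
 3  0  1  2  2  3  4  4  5  5  5  5
 4  0  1  2  2  3  4  4  5  5  5  6
dp[11][10] = 6. One LCS (by backtracking along matches): 3, 4, 7, 7, 3, 4.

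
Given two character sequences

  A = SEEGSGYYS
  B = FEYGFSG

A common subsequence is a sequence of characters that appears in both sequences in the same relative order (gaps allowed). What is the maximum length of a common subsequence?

One common subsequence of length 4: E [2,2], G [4,4], S [5,6], G [6,7]. Since dp[9][7] = 4, nothing longer is possible.

4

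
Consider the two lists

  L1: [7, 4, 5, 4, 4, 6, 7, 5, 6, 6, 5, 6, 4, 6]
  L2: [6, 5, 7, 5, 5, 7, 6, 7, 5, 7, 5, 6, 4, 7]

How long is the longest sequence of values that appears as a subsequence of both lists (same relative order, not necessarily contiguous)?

Taking 7 (L1 #1, L2 #3), then 5 (L1 #3, L2 #5), then 6 (L1 #6, L2 #7), then 7 (L1 #7, L2 #8), then 5 (L1 #8, L2 #9), then 5 (L1 #11, L2 #11), then 6 (L1 #12, L2 #12), then 4 (L1 #13, L2 #13) gives a common subsequence of length 8, and the DP table's final entry dp[14][14] is also 8, so no common subsequence is longer.

8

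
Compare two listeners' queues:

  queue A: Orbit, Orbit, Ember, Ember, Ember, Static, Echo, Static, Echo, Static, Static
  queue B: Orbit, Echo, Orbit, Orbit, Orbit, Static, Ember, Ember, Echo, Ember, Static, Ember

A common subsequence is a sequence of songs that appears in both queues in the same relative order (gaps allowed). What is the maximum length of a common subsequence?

Pick Orbit [1,4], Orbit [2,5], Ember [3,7], Ember [4,8], Ember [5,10], Static [6,11]; all 6 songs appear in both, in order. The LCS DP gives dp[11][12] = 6, so this is optimal.

6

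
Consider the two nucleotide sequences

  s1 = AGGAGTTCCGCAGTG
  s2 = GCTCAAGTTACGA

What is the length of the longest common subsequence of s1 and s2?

8

Taking A [1,5] → A [4,6] → G [5,7] → T [6,8] → T [7,9] → C [9,11] → G [10,12] → A [12,13] gives a common subsequence of length 8. Since dp[15][13] = 8, nothing longer is possible.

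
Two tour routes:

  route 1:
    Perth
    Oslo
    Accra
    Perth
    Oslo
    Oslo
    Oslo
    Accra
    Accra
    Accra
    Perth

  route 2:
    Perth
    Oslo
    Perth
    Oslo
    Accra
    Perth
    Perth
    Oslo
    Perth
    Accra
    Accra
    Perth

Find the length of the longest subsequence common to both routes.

One common subsequence of length 8: Perth (route 1 #1, route 2 #3) → Oslo (route 1 #2, route 2 #4) → Accra (route 1 #3, route 2 #5) → Perth (route 1 #4, route 2 #7) → Oslo (route 1 #5, route 2 #8) → Accra (route 1 #9, route 2 #10) → Accra (route 1 #10, route 2 #11) → Perth (route 1 #11, route 2 #12). dp[11][12] = 8 confirms this is the maximum.

8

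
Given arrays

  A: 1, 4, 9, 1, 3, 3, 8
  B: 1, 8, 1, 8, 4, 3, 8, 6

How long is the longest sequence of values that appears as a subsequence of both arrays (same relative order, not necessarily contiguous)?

One common subsequence of length 4: 1 (A #1, B #3), then 4 (A #2, B #5), then 3 (A #6, B #6), then 8 (A #7, B #7). dp[7][8] = 4 confirms this is the maximum.

4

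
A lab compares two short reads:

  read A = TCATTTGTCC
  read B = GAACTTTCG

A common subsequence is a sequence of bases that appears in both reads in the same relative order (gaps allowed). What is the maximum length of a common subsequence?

5

One common subsequence of length 5: C at read A[2]=read B[4] → T at read A[4]=read B[5] → T at read A[5]=read B[6] → T at read A[6]=read B[7] → G at read A[7]=read B[9]. The LCS DP gives dp[10][9] = 5, so this is optimal.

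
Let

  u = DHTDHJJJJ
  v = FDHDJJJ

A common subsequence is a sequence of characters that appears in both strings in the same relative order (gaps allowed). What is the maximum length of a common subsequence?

6

Let dp[i][j] be the LCS length of the first i characters of u and the first j characters of v. dp[i][j] = dp[i-1][j-1]+1 when the i-th and j-th characters match, else max(dp[i-1][j], dp[i][j-1]).
    ·  F  D  H  D  J  J  J
 ·  0  0  0  0  0  0  0  0
 D  0  0  1  1  1  1  1  1
 H  0  0  1  2  2  2  2  2
 T  0  0  1  2  2  2  2  2
 D  0  0  1  2  3  3  3  3
 H  0  0  1  2  3  3  3  3
 J  0  0  1  2  3  4  4  4
 J  0  0  1  2  3  4  5  5
 J  0  0  1  2  3  4  5  6
 J  0  0  1  2  3  4  5  6
dp[9][7] = 6. One LCS (by backtracking along matches): DHDJJJ.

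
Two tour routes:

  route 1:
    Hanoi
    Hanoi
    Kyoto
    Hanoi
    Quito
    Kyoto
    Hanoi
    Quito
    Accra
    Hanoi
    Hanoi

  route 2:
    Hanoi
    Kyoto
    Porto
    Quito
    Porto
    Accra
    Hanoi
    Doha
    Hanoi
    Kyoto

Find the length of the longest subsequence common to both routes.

Taking Hanoi (route 1 #2, route 2 #1) → Kyoto (route 1 #3, route 2 #2) → Quito (route 1 #5, route 2 #4) → Accra (route 1 #9, route 2 #6) → Hanoi (route 1 #10, route 2 #7) → Hanoi (route 1 #11, route 2 #9) gives a common subsequence of length 6. dp[11][10] = 6 confirms this is the maximum.

6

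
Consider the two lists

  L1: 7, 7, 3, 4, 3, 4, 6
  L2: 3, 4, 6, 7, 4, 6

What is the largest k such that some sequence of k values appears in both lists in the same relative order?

4

Let dp[i][j] be the LCS length of the first i values of L1 and the first j values of L2. dp[i][j] = dp[i-1][j-1]+1 when the i-th and j-th values match, else max(dp[i-1][j], dp[i][j-1]).
    ·  3  4  6  7  4  6
 ·  0  0  0  0  0  0  0
 7  0  0  0  0  1  1  1
 7  0  0  0  0  1  1  1
 3  0  1  1  1  1  1  1
 4  0  1  2  2  2  2  2
 3  0  1  2  2  2  2  2
 4  0  1  2  2  2  3  3
 6  0  1  2  3  3  3  4
dp[7][6] = 4. One LCS (by backtracking along matches): 3, 4, 4, 6.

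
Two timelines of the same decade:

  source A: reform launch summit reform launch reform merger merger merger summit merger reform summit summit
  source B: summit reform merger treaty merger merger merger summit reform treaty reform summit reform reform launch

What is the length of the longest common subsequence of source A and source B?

8

Match summit (source A #3, source B #1), then reform (source A #4, source B #2), then merger (source A #7, source B #5), then merger (source A #8, source B #6), then merger (source A #9, source B #7), then summit (source A #10, source B #8), then reform (source A #12, source B #11), then summit (source A #13, source B #12) — 8 events in the same relative order in both. The LCS DP gives dp[14][15] = 8, so this is optimal.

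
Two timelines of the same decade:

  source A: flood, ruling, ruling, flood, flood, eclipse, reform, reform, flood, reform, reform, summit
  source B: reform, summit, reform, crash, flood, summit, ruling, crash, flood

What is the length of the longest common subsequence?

Taking reform (source A #7, source B #1); then reform (source A #8, source B #3); then flood (source A #9, source B #5); then summit (source A #12, source B #6) gives a common subsequence of length 4. Since dp[12][9] = 4, nothing longer is possible.

4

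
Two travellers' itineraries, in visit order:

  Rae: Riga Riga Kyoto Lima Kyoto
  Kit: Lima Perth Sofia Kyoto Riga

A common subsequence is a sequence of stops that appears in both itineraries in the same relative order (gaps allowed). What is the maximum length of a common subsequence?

Pick Lima at Rae[4]=Kit[1], then Kyoto at Rae[5]=Kit[4]; all 2 stops appear in both, in order. dp[5][5] = 2 confirms this is the maximum.

2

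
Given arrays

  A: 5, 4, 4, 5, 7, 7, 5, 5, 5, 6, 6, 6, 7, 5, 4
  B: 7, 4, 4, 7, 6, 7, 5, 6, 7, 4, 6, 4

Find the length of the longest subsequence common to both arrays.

8

Pick 4 (A #2, B #2), then 4 (A #3, B #3), then 7 (A #5, B #4), then 7 (A #6, B #6), then 5 (A #9, B #7), then 6 (A #10, B #8), then 6 (A #12, B #11), then 4 (A #15, B #12); all 8 values appear in both, in order, and the DP table's final entry dp[15][12] is also 8, so no common subsequence is longer.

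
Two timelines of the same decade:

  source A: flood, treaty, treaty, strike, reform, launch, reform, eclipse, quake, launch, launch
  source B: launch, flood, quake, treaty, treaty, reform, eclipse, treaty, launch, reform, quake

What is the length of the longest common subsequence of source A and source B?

7

Pick flood at source A[1]=source B[2], then treaty at source A[2]=source B[4], then treaty at source A[3]=source B[5], then reform at source A[5]=source B[6], then launch at source A[6]=source B[9], then reform at source A[7]=source B[10], then quake at source A[9]=source B[11]; all 7 events appear in both, in order. Since dp[11][11] = 7, nothing longer is possible.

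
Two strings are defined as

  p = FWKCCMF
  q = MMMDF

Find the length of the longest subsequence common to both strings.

Taking M (p #6, q #3) → F (p #7, q #5) gives a common subsequence of length 2. The LCS DP gives dp[7][5] = 2, so this is optimal.

2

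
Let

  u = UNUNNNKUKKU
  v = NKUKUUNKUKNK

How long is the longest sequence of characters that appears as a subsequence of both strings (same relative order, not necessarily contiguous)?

7

Taking U [1,5] → U [3,6] → N [6,7] → K [7,8] → U [8,9] → K [9,10] → K [10,12] gives a common subsequence of length 7. Since dp[11][12] = 7, nothing longer is possible.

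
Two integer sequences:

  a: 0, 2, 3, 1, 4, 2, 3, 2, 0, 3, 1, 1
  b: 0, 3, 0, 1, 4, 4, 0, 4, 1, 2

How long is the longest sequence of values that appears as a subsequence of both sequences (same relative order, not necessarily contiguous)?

Taking 0 (a #1, b #1), 3 (a #3, b #2), 1 (a #4, b #4), 4 (a #5, b #6), 0 (a #9, b #7), 1 (a #11, b #9) gives a common subsequence of length 6. Since dp[12][10] = 6, nothing longer is possible.

6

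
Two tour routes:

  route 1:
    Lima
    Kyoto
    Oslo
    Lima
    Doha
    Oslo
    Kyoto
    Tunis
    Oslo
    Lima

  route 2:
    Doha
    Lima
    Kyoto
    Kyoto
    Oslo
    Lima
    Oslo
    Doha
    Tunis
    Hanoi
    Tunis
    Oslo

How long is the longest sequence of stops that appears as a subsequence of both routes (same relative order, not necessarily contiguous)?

7

Match Lima [1,2]; then Kyoto [2,4]; then Oslo [3,5]; then Lima [4,6]; then Doha [5,8]; then Tunis [8,11]; then Oslo [9,12] — 7 stops in the same relative order in both. dp[10][12] = 7 confirms this is the maximum.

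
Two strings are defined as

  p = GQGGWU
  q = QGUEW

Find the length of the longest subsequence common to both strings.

Match Q at p[2]=q[1]; then G at p[3]=q[2]; then W at p[5]=q[5] — 3 characters in the same relative order in both. Since dp[6][5] = 3, nothing longer is possible.

3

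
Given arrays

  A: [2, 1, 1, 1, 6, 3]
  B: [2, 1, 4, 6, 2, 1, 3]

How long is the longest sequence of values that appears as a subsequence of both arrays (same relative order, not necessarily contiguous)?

4

Pick 2 (A #1, B #1), then 1 (A #2, B #2), then 1 (A #4, B #6), then 3 (A #6, B #7); all 4 values appear in both, in order. Since dp[6][7] = 4, nothing longer is possible.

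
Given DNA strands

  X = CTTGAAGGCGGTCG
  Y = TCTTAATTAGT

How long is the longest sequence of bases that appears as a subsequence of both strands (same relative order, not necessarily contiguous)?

7

One common subsequence of length 7: C (X #1, Y #2); then T (X #2, Y #3); then T (X #3, Y #4); then A (X #5, Y #6); then A (X #6, Y #9); then G (X #11, Y #10); then T (X #12, Y #11). Since dp[14][11] = 7, nothing longer is possible.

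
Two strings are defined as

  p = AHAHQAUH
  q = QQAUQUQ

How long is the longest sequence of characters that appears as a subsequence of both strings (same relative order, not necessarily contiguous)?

One common subsequence of length 3: A [1,3] → Q [5,5] → U [7,6]. Since dp[8][7] = 3, nothing longer is possible.

3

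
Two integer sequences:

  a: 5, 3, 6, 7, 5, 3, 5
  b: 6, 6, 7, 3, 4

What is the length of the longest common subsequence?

3

Pick 6 (a #3, b #2); then 7 (a #4, b #3); then 3 (a #6, b #4); all 3 values appear in both, in order. Since dp[7][5] = 3, nothing longer is possible.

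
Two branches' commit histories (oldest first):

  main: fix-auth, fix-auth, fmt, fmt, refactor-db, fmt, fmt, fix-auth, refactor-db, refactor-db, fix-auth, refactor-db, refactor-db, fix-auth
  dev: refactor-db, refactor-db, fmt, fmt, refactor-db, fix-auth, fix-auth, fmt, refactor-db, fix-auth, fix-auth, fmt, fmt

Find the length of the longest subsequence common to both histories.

7

Taking fmt (main #3, dev #3) → fmt (main #4, dev #4) → refactor-db (main #5, dev #5) → fmt (main #7, dev #8) → refactor-db (main #10, dev #9) → fix-auth (main #11, dev #10) → fix-auth (main #14, dev #11) gives a common subsequence of length 7, and the DP table's final entry dp[14][13] is also 7, so no common subsequence is longer.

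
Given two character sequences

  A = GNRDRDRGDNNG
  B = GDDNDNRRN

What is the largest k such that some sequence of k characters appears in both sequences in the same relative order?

Taking G [1,1], then N [2,4], then D [4,5], then R [5,7], then R [7,8], then N [11,9] gives a common subsequence of length 6, and the DP table's final entry dp[12][9] is also 6, so no common subsequence is longer.

6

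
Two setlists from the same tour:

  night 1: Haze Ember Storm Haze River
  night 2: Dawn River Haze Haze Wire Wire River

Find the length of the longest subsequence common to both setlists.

3

Match Haze (night 1 #1, night 2 #3), then Haze (night 1 #4, night 2 #4), then River (night 1 #5, night 2 #7) — 3 songs in the same relative order in both. Since dp[5][7] = 3, nothing longer is possible.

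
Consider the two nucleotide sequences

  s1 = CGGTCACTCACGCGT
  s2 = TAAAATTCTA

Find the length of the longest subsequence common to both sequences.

Pick T [4,1] → A [6,5] → C [7,8] → T [8,9] → A [10,10]; all 5 bases appear in both, in order, and the DP table's final entry dp[15][10] is also 5, so no common subsequence is longer.

5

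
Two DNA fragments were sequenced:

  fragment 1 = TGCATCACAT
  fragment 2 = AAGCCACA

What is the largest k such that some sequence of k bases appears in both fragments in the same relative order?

6

Let dp[i][j] be the LCS length of the first i bases of fragment 1 and the first j bases of fragment 2. dp[i][j] = dp[i-1][j-1]+1 when the i-th and j-th bases match, else max(dp[i-1][j], dp[i][j-1]).
    ·  A  A  G  C  C  A  C  A
 ·  0  0  0  0  0  0  0  0  0
 T  0  0  0  0  0  0  0  0  0
 G  0  0  0  1  1  1  1  1  1
 C  0  0  0  1  2  2  2  2  2
 A  0  1  1  1  2  2  3  3  3
 T  0  1  1  1  2  2  3  3  3
 C  0  1  1  1  2  3  3  4  4
 A  0  1  2  2  2  3  4  4  5
 C  0  1  2  2  3  3  4  5  5
 A  0  1  2  2  3  3  4  5  6
 T  0  1  2  2  3  3  4  5  6
dp[10][8] = 6. One LCS (by backtracking along matches): GCCACA.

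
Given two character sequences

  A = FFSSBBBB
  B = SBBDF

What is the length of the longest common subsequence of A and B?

Let dp[i][j] be the LCS length of the first i characters of A and the first j characters of B. dp[i][j] = dp[i-1][j-1]+1 when the i-th and j-th characters match, else max(dp[i-1][j], dp[i][j-1]).
    ·  S  B  B  D  F
 ·  0  0  0  0  0  0
 F  0  0  0  0  0  1
 F  0  0  0  0  0  1
 S  0  1  1  1  1  1
 S  0  1  1  1  1  1
 B  0  1  2  2  2  2
 B  0  1  2  3  3  3
 B  0  1  2  3  3  3
 B  0  1  2  3  3  3
dp[8][5] = 3. One LCS (by backtracking along matches): SBB.

3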